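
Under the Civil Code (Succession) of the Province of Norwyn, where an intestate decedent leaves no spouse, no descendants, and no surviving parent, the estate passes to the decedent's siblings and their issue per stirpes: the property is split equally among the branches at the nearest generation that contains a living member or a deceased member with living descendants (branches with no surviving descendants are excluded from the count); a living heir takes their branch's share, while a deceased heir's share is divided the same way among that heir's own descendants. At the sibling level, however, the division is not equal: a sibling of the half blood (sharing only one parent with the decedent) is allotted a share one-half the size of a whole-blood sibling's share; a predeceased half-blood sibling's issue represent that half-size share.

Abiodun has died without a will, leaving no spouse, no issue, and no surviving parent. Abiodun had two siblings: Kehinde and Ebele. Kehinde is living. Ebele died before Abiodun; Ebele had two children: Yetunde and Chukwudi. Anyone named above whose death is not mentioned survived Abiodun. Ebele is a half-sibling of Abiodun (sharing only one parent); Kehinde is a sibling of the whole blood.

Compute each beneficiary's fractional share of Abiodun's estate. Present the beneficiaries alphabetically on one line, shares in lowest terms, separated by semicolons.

Chukwudi 1/6; Kehinde 2/3; Yetunde 1/6

No spouse, descendants, or parent survives, so the estate passes to Abiodun's siblings per stirpes.
Half-blood siblings count for one-half the weight of whole-blood siblings at the initial division.
Dividing 1 in proportion to weights (total weight 3/2): Kehinde (weight 1) → 2/3; Ebele (weight 1/2) → 1/3.
Kehinde is living and takes 2/3.
Ebele predeceased; the 1/3 allotted to Ebele's branch passes to Ebele's issue by representation.
The 1/3 is divided into 2 equal shares of 1/6 among Yetunde, Chukwudi.
Yetunde is living and takes 1/6.
Chukwudi is living and takes 1/6.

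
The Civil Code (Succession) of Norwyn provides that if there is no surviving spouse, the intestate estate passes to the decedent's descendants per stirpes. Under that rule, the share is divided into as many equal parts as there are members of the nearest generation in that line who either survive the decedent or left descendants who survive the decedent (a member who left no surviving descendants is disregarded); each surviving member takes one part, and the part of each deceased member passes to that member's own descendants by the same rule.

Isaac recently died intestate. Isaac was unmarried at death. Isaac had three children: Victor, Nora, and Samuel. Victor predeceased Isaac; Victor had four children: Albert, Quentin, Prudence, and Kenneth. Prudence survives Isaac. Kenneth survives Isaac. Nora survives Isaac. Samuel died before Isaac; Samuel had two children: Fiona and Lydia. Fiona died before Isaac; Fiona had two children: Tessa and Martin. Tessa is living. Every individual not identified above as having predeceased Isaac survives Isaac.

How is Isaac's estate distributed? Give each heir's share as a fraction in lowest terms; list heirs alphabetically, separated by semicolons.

There is no surviving spouse, so the entire estate passes to Isaac's descendants per stirpes.
The estate is divided into 3 equal shares of 1/3 among Victor, Nora, Samuel.
Victor predeceased; the 1/3 allotted to Victor's branch passes to Victor's issue by representation.
The 1/3 is divided into 4 equal shares of 1/12 among Albert, Quentin, Prudence, Kenneth.
Albert is living and takes 1/12.
Quentin is living and takes 1/12.
Prudence is living and takes 1/12.
Kenneth is living and takes 1/12.
Nora is living and takes 1/3.
Samuel predeceased; the 1/3 allotted to Samuel's branch passes to Samuel's issue by representation.
The 1/3 is divided into 2 equal shares of 1/6 among Fiona, Lydia.
Fiona predeceased; the 1/6 allotted to Fiona's branch passes to Fiona's issue by representation.
The 1/6 is divided into 2 equal shares of 1/12 among Tessa, Martin.
Tessa is living and takes 1/12.
Martin is living and takes 1/12.
Lydia is living and takes 1/6.

Albert 1/12; Kenneth 1/12; Lydia 1/6; Martin 1/12; Nora 1/3; Prudence 1/12; Quentin 1/12; Tessa 1/12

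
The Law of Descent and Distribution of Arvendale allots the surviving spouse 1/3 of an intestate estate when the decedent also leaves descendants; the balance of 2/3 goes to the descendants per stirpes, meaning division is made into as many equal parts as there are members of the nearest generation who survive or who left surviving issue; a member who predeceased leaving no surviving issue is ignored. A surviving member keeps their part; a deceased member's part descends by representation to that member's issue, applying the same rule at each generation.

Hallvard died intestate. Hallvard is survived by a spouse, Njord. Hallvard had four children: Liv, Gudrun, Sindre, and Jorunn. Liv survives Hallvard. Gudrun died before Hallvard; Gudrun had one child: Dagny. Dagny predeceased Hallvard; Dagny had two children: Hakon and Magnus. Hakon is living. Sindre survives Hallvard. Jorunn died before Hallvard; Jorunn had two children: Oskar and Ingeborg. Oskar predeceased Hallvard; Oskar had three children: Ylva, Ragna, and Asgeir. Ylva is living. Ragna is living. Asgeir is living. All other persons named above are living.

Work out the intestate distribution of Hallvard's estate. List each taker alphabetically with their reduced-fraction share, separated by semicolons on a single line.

Asgeir 1/36; Hakon 1/12; Ingeborg 1/12; Liv 1/6; Magnus 1/12; Njord 1/3; Ragna 1/36; Sindre 1/6; Ylva 1/36

Njord, as surviving spouse, takes 1/3.
The remaining 2/3 passes to Hallvard's descendants per stirpes.
The 2/3 is divided into 4 equal shares of 1/6 among Liv, Gudrun, Sindre, Jorunn.
Liv is living and takes 1/6.
Gudrun predeceased; the 1/6 allotted to Gudrun's branch passes to Gudrun's issue by representation.
Dagny's line is the sole branch at this level, so the full 1/6 passes to Dagny's issue by representation.
The 1/6 is divided into 2 equal shares of 1/12 among Hakon, Magnus.
Hakon is living and takes 1/12.
Magnus is living and takes 1/12.
Sindre is living and takes 1/6.
Jorunn predeceased; the 1/6 allotted to Jorunn's branch passes to Jorunn's issue by representation.
The 1/6 is divided into 2 equal shares of 1/12 among Oskar, Ingeborg.
Oskar predeceased; the 1/12 allotted to Oskar's branch passes to Oskar's issue by representation.
The 1/12 is divided into 3 equal shares of 1/36 among Ylva, Ragna, Asgeir.
Ylva is living and takes 1/36.
Ragna is living and takes 1/36.
Asgeir is living and takes 1/36.
Ingeborg is living and takes 1/12.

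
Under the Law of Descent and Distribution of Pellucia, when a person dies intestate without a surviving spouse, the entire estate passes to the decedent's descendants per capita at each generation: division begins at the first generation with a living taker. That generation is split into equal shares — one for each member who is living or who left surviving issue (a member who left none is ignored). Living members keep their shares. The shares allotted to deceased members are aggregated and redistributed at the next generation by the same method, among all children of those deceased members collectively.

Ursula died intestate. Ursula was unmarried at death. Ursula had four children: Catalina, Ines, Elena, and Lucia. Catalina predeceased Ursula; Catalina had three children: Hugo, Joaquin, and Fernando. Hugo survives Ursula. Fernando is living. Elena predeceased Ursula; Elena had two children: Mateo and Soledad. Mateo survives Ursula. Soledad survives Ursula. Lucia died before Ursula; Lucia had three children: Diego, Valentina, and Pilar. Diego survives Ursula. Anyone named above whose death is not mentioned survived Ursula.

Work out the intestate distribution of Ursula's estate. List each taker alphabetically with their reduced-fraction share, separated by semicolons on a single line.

There is no surviving spouse, so the entire estate passes to Ursula's descendants per capita at each generation.
At generation 1 (Catalina, Ines, Elena, Lucia) there are 4 shares of (1)/4 = 1/4 each.
Living: Ines — each takes 1/4.
Deceased: Catalina, Elena, and Lucia. Their combined 3/4 is pooled and carried to generation 2.
At generation 2 (Hugo, Joaquin, Fernando, Mateo, Soledad, Diego, Valentina, Pilar) there are 8 shares of (3/4)/8 = 3/32 each.
Living: Hugo, Joaquin, Fernando, Mateo, Soledad, Diego, Valentina, and Pilar — each takes 3/32.

Diego 3/32; Fernando 3/32; Hugo 3/32; Ines 1/4; Joaquin 3/32; Mateo 3/32; Pilar 3/32; Soledad 3/32; Valentina 3/32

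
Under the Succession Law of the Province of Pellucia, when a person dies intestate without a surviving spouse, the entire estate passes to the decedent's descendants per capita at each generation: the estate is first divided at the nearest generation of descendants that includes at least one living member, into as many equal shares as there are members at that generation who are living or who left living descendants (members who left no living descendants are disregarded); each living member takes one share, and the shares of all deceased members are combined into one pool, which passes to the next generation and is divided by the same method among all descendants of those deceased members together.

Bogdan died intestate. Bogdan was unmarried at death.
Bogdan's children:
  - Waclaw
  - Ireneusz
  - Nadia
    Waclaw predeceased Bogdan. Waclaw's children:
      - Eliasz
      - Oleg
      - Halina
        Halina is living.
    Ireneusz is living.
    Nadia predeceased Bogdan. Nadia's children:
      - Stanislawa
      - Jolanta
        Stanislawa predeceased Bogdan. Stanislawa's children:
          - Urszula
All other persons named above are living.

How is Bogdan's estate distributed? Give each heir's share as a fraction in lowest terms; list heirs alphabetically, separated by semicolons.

There is no surviving spouse, so the entire estate passes to Bogdan's descendants per capita at each generation.
At generation 1 (Waclaw, Ireneusz, Nadia) there are 3 shares of (1)/3 = 1/3 each.
Living: Ireneusz — each takes 1/3.
Deceased: Waclaw and Nadia. Their combined 2/3 is pooled and carried to generation 2.
At generation 2 (Eliasz, Oleg, Halina, Stanislawa, Jolanta) there are 5 shares of (2/3)/5 = 2/15 each.
Living: Eliasz, Oleg, Halina, and Jolanta — each takes 2/15.
Deceased: Stanislawa. That 2/15 share is carried to generation 3.
At generation 3 (Urszula) there are 1 shares of (2/15)/1 = 2/15 each.
Living: Urszula — each takes 2/15.

Eliasz 2/15; Halina 2/15; Ireneusz 1/3; Jolanta 2/15; Oleg 2/15; Urszula 2/15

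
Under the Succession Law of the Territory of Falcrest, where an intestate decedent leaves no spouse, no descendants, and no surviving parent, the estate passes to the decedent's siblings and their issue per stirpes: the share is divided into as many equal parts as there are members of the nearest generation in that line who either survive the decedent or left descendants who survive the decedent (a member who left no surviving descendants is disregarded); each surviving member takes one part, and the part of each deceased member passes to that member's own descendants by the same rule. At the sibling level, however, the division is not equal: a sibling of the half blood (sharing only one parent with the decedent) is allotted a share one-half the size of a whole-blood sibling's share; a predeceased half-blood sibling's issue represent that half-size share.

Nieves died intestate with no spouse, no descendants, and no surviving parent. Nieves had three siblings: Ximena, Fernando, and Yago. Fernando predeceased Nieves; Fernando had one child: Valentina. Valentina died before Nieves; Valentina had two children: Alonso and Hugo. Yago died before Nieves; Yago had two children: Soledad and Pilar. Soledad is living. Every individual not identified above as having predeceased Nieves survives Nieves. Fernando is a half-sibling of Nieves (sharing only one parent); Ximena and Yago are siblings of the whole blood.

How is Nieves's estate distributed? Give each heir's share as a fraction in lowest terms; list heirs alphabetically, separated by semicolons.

No spouse, descendants, or parent survives, so the estate passes to Nieves's siblings per stirpes.
Half-blood siblings count for one-half the weight of whole-blood siblings at the initial division.
Dividing 1 in proportion to weights (total weight 5/2): Ximena (weight 1) → 2/5; Fernando (weight 1/2) → 1/5; Yago (weight 1) → 2/5.
Ximena is living and takes 2/5.
Fernando predeceased; the 1/5 allotted to Fernando's branch passes to Fernando's issue by representation.
Valentina's line is the sole branch at this level, so the full 1/5 passes to Valentina's issue by representation.
The 1/5 is divided into 2 equal shares of 1/10 among Alonso, Hugo.
Alonso is living and takes 1/10.
Hugo is living and takes 1/10.
Yago predeceased; the 2/5 allotted to Yago's branch passes to Yago's issue by representation.
The 2/5 is divided into 2 equal shares of 1/5 among Soledad, Pilar.
Soledad is living and takes 1/5.
Pilar is living and takes 1/5.

Alonso 1/10; Hugo 1/10; Pilar 1/5; Soledad 1/5; Ximena 2/5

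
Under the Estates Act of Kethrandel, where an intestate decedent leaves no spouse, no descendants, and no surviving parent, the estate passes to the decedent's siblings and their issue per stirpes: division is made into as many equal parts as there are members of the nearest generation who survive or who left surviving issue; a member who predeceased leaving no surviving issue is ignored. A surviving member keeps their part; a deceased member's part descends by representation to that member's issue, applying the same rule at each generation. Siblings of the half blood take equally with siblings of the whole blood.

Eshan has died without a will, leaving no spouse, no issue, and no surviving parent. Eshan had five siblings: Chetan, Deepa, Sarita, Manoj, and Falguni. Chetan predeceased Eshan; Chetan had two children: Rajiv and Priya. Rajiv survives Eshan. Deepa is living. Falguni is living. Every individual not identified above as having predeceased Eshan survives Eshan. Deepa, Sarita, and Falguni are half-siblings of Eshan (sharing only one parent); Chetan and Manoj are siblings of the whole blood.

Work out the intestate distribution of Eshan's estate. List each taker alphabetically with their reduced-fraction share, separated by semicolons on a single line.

Deepa 1/5; Falguni 1/5; Manoj 1/5; Priya 1/10; Rajiv 1/10; Sarita 1/5

No spouse, descendants, or parent survives, so the estate passes to Eshan's siblings per stirpes.
Half-blood and whole-blood siblings take equally under the stated rule.
The estate is divided into 5 equal shares of 1/5 among Chetan, Deepa, Sarita, Manoj, Falguni.
Chetan predeceased; the 1/5 allotted to Chetan's branch passes to Chetan's issue by representation.
The 1/5 is divided into 2 equal shares of 1/10 among Rajiv, Priya.
Rajiv is living and takes 1/10.
Priya is living and takes 1/10.
Deepa is living and takes 1/5.
Sarita is living and takes 1/5.
Manoj is living and takes 1/5.
Falguni is living and takes 1/5.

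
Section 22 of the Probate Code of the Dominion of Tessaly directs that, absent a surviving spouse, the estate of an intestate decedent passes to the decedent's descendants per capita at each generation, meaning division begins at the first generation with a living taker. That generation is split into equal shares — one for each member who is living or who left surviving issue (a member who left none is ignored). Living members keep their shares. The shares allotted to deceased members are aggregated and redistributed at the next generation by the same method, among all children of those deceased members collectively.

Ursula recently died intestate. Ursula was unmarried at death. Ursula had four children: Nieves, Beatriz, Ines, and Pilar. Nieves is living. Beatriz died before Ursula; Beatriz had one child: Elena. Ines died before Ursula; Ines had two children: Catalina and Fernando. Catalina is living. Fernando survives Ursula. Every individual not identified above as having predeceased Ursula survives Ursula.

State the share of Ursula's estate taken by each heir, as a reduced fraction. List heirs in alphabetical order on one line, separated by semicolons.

Catalina 1/6; Elena 1/6; Fernando 1/6; Nieves 1/4; Pilar 1/4

There is no surviving spouse, so the entire estate passes to Ursula's descendants per capita at each generation.
At generation 1 (Nieves, Beatriz, Ines, Pilar) there are 4 shares of (1)/4 = 1/4 each.
Living: Nieves and Pilar — each takes 1/4.
Deceased: Beatriz and Ines. Their combined 1/2 is pooled and carried to generation 2.
At generation 2 (Elena, Catalina, Fernando) there are 3 shares of (1/2)/3 = 1/6 each.
Living: Elena, Catalina, and Fernando — each takes 1/6.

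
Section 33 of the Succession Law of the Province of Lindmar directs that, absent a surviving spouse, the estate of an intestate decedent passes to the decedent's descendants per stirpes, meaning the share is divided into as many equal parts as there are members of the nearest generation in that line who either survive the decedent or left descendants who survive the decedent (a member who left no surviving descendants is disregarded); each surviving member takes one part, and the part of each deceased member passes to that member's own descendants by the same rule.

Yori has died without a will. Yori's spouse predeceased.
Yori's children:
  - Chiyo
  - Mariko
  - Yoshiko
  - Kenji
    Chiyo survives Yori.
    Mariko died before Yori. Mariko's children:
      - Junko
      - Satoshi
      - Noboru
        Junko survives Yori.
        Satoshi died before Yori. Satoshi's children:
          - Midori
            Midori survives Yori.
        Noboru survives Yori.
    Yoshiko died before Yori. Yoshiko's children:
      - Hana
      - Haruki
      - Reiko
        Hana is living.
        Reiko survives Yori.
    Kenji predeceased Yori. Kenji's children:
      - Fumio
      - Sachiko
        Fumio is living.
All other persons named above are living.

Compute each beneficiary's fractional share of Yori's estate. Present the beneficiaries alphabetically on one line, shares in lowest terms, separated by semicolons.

There is no surviving spouse, so the entire estate passes to Yori's descendants per stirpes.
The estate is divided into 4 equal shares of 1/4 among Chiyo, Mariko, Yoshiko, Kenji.
Chiyo is living and takes 1/4.
Mariko predeceased; the 1/4 allotted to Mariko's branch passes to Mariko's issue by representation.
The 1/4 is divided into 3 equal shares of 1/12 among Junko, Satoshi, Noboru.
Junko is living and takes 1/12.
Satoshi predeceased; the 1/12 allotted to Satoshi's branch passes to Satoshi's issue by representation.
Midori is the sole taker at this level and receives the full 1/12.
Noboru is living and takes 1/12.
Yoshiko predeceased; the 1/4 allotted to Yoshiko's branch passes to Yoshiko's issue by representation.
The 1/4 is divided into 3 equal shares of 1/12 among Hana, Haruki, Reiko.
Hana is living and takes 1/12.
Haruki is living and takes 1/12.
Reiko is living and takes 1/12.
Kenji predeceased; the 1/4 allotted to Kenji's branch passes to Kenji's issue by representation.
The 1/4 is divided into 2 equal shares of 1/8 among Fumio, Sachiko.
Fumio is living and takes 1/8.
Sachiko is living and takes 1/8.

Chiyo 1/4; Fumio 1/8; Hana 1/12; Haruki 1/12; Junko 1/12; Midori 1/12; Noboru 1/12; Reiko 1/12; Sachiko 1/8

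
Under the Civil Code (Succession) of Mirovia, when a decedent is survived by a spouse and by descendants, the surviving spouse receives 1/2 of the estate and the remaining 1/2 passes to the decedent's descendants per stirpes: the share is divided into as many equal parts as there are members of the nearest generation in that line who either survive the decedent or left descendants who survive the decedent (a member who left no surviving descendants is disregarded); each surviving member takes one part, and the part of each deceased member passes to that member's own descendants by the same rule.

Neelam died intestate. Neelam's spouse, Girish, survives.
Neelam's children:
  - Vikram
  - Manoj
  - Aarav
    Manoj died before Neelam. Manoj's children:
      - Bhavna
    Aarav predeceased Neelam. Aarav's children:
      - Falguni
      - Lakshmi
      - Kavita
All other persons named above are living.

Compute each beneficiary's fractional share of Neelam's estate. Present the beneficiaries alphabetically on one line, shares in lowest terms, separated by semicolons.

Bhavna 1/6; Falguni 1/18; Girish 1/2; Kavita 1/18; Lakshmi 1/18; Vikram 1/6

Girish, as surviving spouse, takes 1/2.
The remaining 1/2 passes to Neelam's descendants per stirpes.
The 1/2 is divided into 3 equal shares of 1/6 among Vikram, Manoj, Aarav.
Vikram is living and takes 1/6.
Manoj predeceased; the 1/6 allotted to Manoj's branch passes to Manoj's issue by representation.
Bhavna is the sole taker at this level and receives the full 1/6.
Aarav predeceased; the 1/6 allotted to Aarav's branch passes to Aarav's issue by representation.
The 1/6 is divided into 3 equal shares of 1/18 among Falguni, Lakshmi, Kavita.
Falguni is living and takes 1/18.
Lakshmi is living and takes 1/18.
Kavita is living and takes 1/18.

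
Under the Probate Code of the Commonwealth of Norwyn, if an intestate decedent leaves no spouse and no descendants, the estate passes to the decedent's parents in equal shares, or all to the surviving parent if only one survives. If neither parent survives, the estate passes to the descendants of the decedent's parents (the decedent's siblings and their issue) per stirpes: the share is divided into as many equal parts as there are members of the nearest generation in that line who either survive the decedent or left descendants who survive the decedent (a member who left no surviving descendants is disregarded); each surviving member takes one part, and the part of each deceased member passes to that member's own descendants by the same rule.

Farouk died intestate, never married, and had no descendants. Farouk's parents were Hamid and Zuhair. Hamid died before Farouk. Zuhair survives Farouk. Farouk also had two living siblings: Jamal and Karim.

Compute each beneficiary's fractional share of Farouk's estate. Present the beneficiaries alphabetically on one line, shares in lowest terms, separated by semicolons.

Zuhair 1

Only one parent, Zuhair, survives, so Zuhair takes the entire estate. The siblings take nothing because a surviving parent has priority.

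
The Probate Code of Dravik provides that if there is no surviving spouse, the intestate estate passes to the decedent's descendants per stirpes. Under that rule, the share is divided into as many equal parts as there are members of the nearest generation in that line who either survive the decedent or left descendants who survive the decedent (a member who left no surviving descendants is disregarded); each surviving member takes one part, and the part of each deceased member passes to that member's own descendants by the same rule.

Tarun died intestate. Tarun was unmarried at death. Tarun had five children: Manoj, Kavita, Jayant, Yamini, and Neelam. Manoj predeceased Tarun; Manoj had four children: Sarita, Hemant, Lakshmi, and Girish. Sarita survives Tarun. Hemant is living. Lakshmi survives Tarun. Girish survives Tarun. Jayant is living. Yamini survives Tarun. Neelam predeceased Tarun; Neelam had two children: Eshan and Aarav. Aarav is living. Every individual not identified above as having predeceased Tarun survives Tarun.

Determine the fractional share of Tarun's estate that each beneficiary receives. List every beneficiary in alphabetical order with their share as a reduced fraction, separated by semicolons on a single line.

There is no surviving spouse, so the entire estate passes to Tarun's descendants per stirpes.
The estate is divided into 5 equal shares of 1/5 among Manoj, Kavita, Jayant, Yamini, Neelam.
Manoj predeceased; the 1/5 allotted to Manoj's branch passes to Manoj's issue by representation.
The 1/5 is divided into 4 equal shares of 1/20 among Sarita, Hemant, Lakshmi, Girish.
Sarita is living and takes 1/20.
Hemant is living and takes 1/20.
Lakshmi is living and takes 1/20.
Girish is living and takes 1/20.
Kavita is living and takes 1/5.
Jayant is living and takes 1/5.
Yamini is living and takes 1/5.
Neelam predeceased; the 1/5 allotted to Neelam's branch passes to Neelam's issue by representation.
The 1/5 is divided into 2 equal shares of 1/10 among Eshan, Aarav.
Eshan is living and takes 1/10.
Aarav is living and takes 1/10.

Aarav 1/10; Eshan 1/10; Girish 1/20; Hemant 1/20; Jayant 1/5; Kavita 1/5; Lakshmi 1/20; Sarita 1/20; Yamini 1/5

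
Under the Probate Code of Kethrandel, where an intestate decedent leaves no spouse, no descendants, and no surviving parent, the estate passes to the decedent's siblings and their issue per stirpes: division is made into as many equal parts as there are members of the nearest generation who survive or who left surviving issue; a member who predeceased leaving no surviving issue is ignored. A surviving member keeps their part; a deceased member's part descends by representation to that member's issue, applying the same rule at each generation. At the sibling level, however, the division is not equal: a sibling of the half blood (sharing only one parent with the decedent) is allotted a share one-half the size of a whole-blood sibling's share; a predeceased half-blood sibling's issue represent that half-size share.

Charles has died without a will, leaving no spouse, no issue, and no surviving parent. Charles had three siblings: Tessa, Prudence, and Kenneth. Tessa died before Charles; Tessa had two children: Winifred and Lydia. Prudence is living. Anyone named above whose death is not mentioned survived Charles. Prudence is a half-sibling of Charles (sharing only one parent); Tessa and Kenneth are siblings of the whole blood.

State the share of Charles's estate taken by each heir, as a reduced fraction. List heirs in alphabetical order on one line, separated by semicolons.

Kenneth 2/5; Lydia 1/5; Prudence 1/5; Winifred 1/5

No spouse, descendants, or parent survives, so the estate passes to Charles's siblings per stirpes.
Half-blood siblings count for one-half the weight of whole-blood siblings at the initial division.
Dividing 1 in proportion to weights (total weight 5/2): Tessa (weight 1) → 2/5; Prudence (weight 1/2) → 1/5; Kenneth (weight 1) → 2/5.
Tessa predeceased; the 2/5 allotted to Tessa's branch passes to Tessa's issue by representation.
The 2/5 is divided into 2 equal shares of 1/5 among Winifred, Lydia.
Winifred is living and takes 1/5.
Lydia is living and takes 1/5.
Prudence is living and takes 1/5.
Kenneth is living and takes 2/5.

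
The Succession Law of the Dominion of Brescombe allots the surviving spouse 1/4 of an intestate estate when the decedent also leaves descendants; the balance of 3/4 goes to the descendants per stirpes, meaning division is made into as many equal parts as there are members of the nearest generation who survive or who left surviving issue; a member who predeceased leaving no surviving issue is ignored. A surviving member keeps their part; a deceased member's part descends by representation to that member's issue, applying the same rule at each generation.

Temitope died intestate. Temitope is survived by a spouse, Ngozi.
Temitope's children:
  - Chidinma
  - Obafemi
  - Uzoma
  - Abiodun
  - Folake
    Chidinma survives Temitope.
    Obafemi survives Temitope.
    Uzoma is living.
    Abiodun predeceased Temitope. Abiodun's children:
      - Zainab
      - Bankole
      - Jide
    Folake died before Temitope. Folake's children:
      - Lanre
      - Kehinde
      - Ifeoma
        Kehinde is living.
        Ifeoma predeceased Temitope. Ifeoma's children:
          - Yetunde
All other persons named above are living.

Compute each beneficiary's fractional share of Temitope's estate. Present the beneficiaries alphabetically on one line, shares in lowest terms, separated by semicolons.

Bankole 1/20; Chidinma 3/20; Jide 1/20; Kehinde 1/20; Lanre 1/20; Ngozi 1/4; Obafemi 3/20; Uzoma 3/20; Yetunde 1/20; Zainab 1/20

Ngozi, as surviving spouse, takes 1/4.
The remaining 3/4 passes to Temitope's descendants per stirpes.
The 3/4 is divided into 5 equal shares of 3/20 among Chidinma, Obafemi, Uzoma, Abiodun, Folake.
Chidinma is living and takes 3/20.
Obafemi is living and takes 3/20.
Uzoma is living and takes 3/20.
Abiodun predeceased; the 3/20 allotted to Abiodun's branch passes to Abiodun's issue by representation.
The 3/20 is divided into 3 equal shares of 1/20 among Zainab, Bankole, Jide.
Zainab is living and takes 1/20.
Bankole is living and takes 1/20.
Jide is living and takes 1/20.
Folake predeceased; the 3/20 allotted to Folake's branch passes to Folake's issue by representation.
The 3/20 is divided into 3 equal shares of 1/20 among Lanre, Kehinde, Ifeoma.
Lanre is living and takes 1/20.
Kehinde is living and takes 1/20.
Ifeoma predeceased; the 1/20 allotted to Ifeoma's branch passes to Ifeoma's issue by representation.
Yetunde is the sole taker at this level and receives the full 1/20.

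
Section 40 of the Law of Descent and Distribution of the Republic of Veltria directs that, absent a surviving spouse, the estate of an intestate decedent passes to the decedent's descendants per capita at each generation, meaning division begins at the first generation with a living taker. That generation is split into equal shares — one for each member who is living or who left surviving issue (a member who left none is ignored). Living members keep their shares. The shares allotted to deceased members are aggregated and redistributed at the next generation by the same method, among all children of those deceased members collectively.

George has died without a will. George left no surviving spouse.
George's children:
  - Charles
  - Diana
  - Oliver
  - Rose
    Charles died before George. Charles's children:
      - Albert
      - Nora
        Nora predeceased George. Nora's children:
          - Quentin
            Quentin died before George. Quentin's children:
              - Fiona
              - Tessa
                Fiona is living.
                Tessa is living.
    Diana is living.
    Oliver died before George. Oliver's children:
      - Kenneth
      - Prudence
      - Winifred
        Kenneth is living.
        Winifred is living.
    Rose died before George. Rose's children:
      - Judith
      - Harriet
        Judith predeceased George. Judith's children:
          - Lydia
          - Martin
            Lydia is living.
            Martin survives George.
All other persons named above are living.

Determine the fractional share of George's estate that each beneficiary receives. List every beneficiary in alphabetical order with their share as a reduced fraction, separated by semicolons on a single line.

Albert 3/28; Diana 1/4; Fiona 1/28; Harriet 3/28; Kenneth 3/28; Lydia 1/14; Martin 1/14; Prudence 3/28; Tessa 1/28; Winifred 3/28

There is no surviving spouse, so the entire estate passes to George's descendants per capita at each generation.
At generation 1 (Charles, Diana, Oliver, Rose) there are 4 shares of (1)/4 = 1/4 each.
Living: Diana — each takes 1/4.
Deceased: Charles, Oliver, and Rose. Their combined 3/4 is pooled and carried to generation 2.
At generation 2 (Albert, Nora, Kenneth, Prudence, Winifred, Judith, Harriet) there are 7 shares of (3/4)/7 = 3/28 each.
Living: Albert, Kenneth, Prudence, Winifred, and Harriet — each takes 3/28.
Deceased: Nora and Judith. Their combined 3/14 is pooled and carried to generation 3.
At generation 3 (Quentin, Lydia, Martin) there are 3 shares of (3/14)/3 = 1/14 each.
Living: Lydia and Martin — each takes 1/14.
Deceased: Quentin. That 1/14 share is carried to generation 4.
At generation 4 (Fiona, Tessa) there are 2 shares of (1/14)/2 = 1/28 each.
Living: Fiona and Tessa — each takes 1/28.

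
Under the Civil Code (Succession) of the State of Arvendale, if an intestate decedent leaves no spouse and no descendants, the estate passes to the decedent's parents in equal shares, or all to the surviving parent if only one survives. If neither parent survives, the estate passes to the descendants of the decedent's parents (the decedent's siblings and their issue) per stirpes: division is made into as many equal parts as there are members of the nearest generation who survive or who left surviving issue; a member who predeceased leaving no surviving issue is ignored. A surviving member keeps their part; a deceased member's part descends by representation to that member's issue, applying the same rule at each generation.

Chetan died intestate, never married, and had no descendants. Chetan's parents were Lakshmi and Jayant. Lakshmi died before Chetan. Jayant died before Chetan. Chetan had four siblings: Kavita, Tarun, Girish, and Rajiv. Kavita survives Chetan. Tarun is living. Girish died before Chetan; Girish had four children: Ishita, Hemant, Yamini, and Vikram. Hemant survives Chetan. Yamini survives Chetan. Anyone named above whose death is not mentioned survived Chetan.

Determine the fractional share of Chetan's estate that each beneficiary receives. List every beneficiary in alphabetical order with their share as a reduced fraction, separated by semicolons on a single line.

Hemant 1/16; Ishita 1/16; Kavita 1/4; Rajiv 1/4; Tarun 1/4; Vikram 1/16; Yamini 1/16

Neither parent survives and there are no descendants, so the estate passes to Chetan's siblings and their issue per stirpes.
The estate is divided into 4 equal shares of 1/4 among Kavita, Tarun, Girish, Rajiv.
Kavita is living and takes 1/4.
Tarun is living and takes 1/4.
Girish predeceased; the 1/4 allotted to Girish's branch passes to Girish's issue by representation.
The 1/4 is divided into 4 equal shares of 1/16 among Ishita, Hemant, Yamini, Vikram.
Ishita is living and takes 1/16.
Hemant is living and takes 1/16.
Yamini is living and takes 1/16.
Vikram is living and takes 1/16.
Rajiv is living and takes 1/4.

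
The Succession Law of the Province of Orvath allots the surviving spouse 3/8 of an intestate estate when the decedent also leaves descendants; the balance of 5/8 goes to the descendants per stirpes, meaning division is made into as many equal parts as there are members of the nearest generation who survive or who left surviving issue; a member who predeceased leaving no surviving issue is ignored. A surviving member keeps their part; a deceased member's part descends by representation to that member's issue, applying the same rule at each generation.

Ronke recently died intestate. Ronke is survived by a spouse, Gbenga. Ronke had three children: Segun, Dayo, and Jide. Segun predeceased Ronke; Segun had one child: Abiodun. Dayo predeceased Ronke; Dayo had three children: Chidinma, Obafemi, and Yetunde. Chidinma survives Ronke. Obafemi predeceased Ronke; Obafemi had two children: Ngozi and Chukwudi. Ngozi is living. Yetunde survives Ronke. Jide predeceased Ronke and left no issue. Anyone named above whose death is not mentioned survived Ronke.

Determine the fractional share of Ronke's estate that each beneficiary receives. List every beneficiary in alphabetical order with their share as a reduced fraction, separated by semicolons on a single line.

Abiodun 5/16; Chidinma 5/48; Chukwudi 5/96; Gbenga 3/8; Ngozi 5/96; Yetunde 5/48

Gbenga, as surviving spouse, takes 3/8.
The remaining 5/8 passes to Ronke's descendants per stirpes.
Jide left no surviving issue, so that branch lapses and is disregarded.
The 5/8 is divided into 2 equal shares of 5/16 among Segun, Dayo.
Segun predeceased; the 5/16 allotted to Segun's branch passes to Segun's issue by representation.
Abiodun is the sole taker at this level and receives the full 5/16.
Dayo predeceased; the 5/16 allotted to Dayo's branch passes to Dayo's issue by representation.
The 5/16 is divided into 3 equal shares of 5/48 among Chidinma, Obafemi, Yetunde.
Chidinma is living and takes 5/48.
Obafemi predeceased; the 5/48 allotted to Obafemi's branch passes to Obafemi's issue by representation.
The 5/48 is divided into 2 equal shares of 5/96 among Ngozi, Chukwudi.
Ngozi is living and takes 5/96.
Chukwudi is living and takes 5/96.
Yetunde is living and takes 5/48.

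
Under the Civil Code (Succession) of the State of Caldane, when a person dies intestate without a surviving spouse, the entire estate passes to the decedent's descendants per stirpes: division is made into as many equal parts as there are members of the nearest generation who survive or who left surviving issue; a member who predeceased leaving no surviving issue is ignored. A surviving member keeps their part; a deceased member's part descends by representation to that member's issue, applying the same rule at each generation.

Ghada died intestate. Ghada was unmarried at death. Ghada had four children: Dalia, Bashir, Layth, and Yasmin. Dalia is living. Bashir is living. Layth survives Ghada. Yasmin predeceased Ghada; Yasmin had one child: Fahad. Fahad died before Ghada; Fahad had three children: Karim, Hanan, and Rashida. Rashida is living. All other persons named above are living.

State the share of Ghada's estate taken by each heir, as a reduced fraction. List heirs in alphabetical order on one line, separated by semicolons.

There is no surviving spouse, so the entire estate passes to Ghada's descendants per stirpes.
The estate is divided into 4 equal shares of 1/4 among Dalia, Bashir, Layth, Yasmin.
Dalia is living and takes 1/4.
Bashir is living and takes 1/4.
Layth is living and takes 1/4.
Yasmin predeceased; the 1/4 allotted to Yasmin's branch passes to Yasmin's issue by representation.
Fahad's line is the sole branch at this level, so the full 1/4 passes to Fahad's issue by representation.
The 1/4 is divided into 3 equal shares of 1/12 among Karim, Hanan, Rashida.
Karim is living and takes 1/12.
Hanan is living and takes 1/12.
Rashida is living and takes 1/12.

Bashir 1/4; Dalia 1/4; Hanan 1/12; Karim 1/12; Layth 1/4; Rashida 1/12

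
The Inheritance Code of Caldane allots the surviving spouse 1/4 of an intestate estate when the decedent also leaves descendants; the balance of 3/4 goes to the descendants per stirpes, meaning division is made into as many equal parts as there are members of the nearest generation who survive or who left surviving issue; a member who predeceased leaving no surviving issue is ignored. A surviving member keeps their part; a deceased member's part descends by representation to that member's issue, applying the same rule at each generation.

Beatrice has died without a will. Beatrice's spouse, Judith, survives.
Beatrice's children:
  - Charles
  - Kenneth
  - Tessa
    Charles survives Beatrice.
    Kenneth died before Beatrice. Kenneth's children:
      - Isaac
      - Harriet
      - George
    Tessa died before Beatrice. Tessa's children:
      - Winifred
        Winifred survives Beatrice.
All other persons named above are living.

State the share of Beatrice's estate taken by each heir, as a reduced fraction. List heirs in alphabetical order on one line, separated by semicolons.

Judith, as surviving spouse, takes 1/4.
The remaining 3/4 passes to Beatrice's descendants per stirpes.
The 3/4 is divided into 3 equal shares of 1/4 among Charles, Kenneth, Tessa.
Charles is living and takes 1/4.
Kenneth predeceased; the 1/4 allotted to Kenneth's branch passes to Kenneth's issue by representation.
The 1/4 is divided into 3 equal shares of 1/12 among Isaac, Harriet, George.
Isaac is living and takes 1/12.
Harriet is living and takes 1/12.
George is living and takes 1/12.
Tessa predeceased; the 1/4 allotted to Tessa's branch passes to Tessa's issue by representation.
Winifred is the sole taker at this level and receives the full 1/4.

Charles 1/4; George 1/12; Harriet 1/12; Isaac 1/12; Judith 1/4; Winifred 1/4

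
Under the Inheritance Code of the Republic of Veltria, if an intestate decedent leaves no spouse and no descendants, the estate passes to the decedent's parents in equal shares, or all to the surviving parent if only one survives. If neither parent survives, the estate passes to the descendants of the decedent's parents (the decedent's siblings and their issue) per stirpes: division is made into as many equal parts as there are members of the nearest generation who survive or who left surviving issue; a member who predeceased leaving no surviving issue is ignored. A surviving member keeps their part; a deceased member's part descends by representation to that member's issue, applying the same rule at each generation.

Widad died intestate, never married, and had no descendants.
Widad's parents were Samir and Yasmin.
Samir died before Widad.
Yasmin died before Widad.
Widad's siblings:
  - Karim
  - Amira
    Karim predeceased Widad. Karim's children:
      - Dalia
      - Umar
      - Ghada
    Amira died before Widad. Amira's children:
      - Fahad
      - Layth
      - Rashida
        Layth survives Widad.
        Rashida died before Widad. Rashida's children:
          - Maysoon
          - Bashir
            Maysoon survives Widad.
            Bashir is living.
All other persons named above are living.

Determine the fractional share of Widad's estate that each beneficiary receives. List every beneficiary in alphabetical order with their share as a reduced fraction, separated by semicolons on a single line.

Bashir 1/12; Dalia 1/6; Fahad 1/6; Ghada 1/6; Layth 1/6; Maysoon 1/12; Umar 1/6

Neither parent survives and there are no descendants, so the estate passes to Widad's siblings and their issue per stirpes.
The estate is divided into 2 equal shares of 1/2 among Karim, Amira.
Karim predeceased; the 1/2 allotted to Karim's branch passes to Karim's issue by representation.
The 1/2 is divided into 3 equal shares of 1/6 among Dalia, Umar, Ghada.
Dalia is living and takes 1/6.
Umar is living and takes 1/6.
Ghada is living and takes 1/6.
Amira predeceased; the 1/2 allotted to Amira's branch passes to Amira's issue by representation.
The 1/2 is divided into 3 equal shares of 1/6 among Fahad, Layth, Rashida.
Fahad is living and takes 1/6.
Layth is living and takes 1/6.
Rashida predeceased; the 1/6 allotted to Rashida's branch passes to Rashida's issue by representation.
The 1/6 is divided into 2 equal shares of 1/12 among Maysoon, Bashir.
Maysoon is living and takes 1/12.
Bashir is living and takes 1/12.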